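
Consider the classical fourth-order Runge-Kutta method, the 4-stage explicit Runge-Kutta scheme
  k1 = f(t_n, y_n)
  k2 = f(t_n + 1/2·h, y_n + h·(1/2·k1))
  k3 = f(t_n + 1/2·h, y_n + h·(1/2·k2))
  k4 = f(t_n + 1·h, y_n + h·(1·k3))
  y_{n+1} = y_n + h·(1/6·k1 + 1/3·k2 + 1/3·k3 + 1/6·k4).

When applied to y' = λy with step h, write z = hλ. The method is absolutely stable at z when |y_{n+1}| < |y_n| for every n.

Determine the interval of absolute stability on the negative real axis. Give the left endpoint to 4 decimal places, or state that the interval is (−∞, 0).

z∈(-2.7853,0).

On y'=λy, z=hλ:
  order 4, 4-stage ⇒ R(z)=1+z+z^2/2+z^3/6+z^4/24
  (e.g. R(-1.01)=0.37169, |R|=0.37169)

Need |R(x)|<1, x<0.
x=-1.01: |R|=0.3717
|R(-2.98)|=1.3355 |R(-2.26)|=0.4569 |R(-1.61)|=0.2705
Bisect:
  x_lo=-3.6495 |R|=3.3002  x_hi=-0.1905 |R|=0.8266
  mid=-1.92001 |R|=0.30979 →hi
  mid=-2.78478 |R|=0.99922 →hi
  mid=-3.21716 |R|=1.87177 →lo
  mid=-3.00097 |R|=1.37693 →lo
  mid=-2.89287 |R|=1.17468 →lo
  mid=-2.83882 |R|=1.08375 →lo
  mid=-2.81180 |R|=1.04070 →lo
  mid=-2.79829 |R|=1.01977 →lo
  ...
  [-2.78541,-2.78520] ⇒ x*=-2.7853
Interval (-2.7853, 0).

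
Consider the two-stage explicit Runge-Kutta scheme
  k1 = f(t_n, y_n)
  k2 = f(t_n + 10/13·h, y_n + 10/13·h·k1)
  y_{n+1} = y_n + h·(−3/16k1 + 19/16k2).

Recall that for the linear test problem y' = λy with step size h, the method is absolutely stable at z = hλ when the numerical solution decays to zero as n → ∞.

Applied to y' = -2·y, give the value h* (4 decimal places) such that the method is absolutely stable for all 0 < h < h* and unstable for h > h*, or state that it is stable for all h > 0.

(-1.0947,0); λ=-2 ⇒ h* = (104/95)/2 = 0.5474.

Test eqn y'=λy, z=hλ:
  k1=λy_n ⇒ h·k1=z·y_n;  k2=λ(1+10/13z)y_n ⇒ h·k2=z(1+10/13z)y_n
  y_{n+1}/y_n = 1 − 3/16z + 19/16z(1+10/13z) = 1 + z + 95/104z²
  Hence R(z) = 1 + z + 95/104z².

Need |R(x)|<1, x<0.
x=-0.96: |R|=0.8818
R=1: x+95/104x²=0 ⇒ x=−104/95=-1.0947; min R=1−1/(4·95/104)=0.7263>−1
Confirm numerically:
  x=-1.073: |R|=0.97869 <1
  x=-0.796: |R|=0.78278 <1
  x=-0.764: |R|=0.76918 <1
  x=-0.516: |R|=0.72721 <1
  x=-1.523: |R|=1.59580 >1
  x=-1.445: |R|=1.46233 >1
  x=-1.349: |R|=1.31332 >1
So |R|<1 on (-1.0947, 0).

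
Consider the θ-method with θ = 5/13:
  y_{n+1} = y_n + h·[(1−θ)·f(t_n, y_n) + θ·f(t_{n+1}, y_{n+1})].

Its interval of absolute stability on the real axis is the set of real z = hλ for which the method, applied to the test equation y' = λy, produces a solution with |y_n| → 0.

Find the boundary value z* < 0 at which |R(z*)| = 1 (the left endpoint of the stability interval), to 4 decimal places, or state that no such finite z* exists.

left endpoint -8.6667.

Set f=λy, z=hλ:
  y_{n+1} = y_n + z·[8/13·y_n + 5/13·y_{n+1}] ⇒ (1 − 5/13z)y_{n+1} = (1 + 8/13z)y_n
  R(z) = (1 + 8/13z)/(1 − 5/13z).

Find x<0 with |R(x)|<1.
x=-1.3: |R|=0.1333
R=−1: 1+8/13x = −1+5/13x ⇒ -3/13x=2 ⇒ x=2/(-3/13)=-8.6667
Confirm numerically:
  x=-5.591: |R|=0.77470 <1
  x=-5.133: |R|=0.72582 <1
  x=-4.349: |R|=0.62720 <1
  x=-4.244: |R|=0.61227 <1
  x=-8.872: |R|=1.01074 >1
  x=-8.814: |R|=1.00774 >1
  x=-8.719: |R|=1.00277 >1
Interval (-8.6667, 0).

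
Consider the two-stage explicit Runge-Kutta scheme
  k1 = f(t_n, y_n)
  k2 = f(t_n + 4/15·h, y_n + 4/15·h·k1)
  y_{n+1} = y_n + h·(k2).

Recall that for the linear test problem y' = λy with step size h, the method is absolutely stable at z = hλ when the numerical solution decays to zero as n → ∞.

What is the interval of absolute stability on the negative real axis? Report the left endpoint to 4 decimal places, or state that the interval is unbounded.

z∈(-3.7500,0).

On y'=λy, z=hλ:
  k1=λy_n ⇒ h·k1=z·y_n;  k2=λ(1+4/15z)y_n ⇒ h·k2=z(1+4/15z)y_n
  y_{n+1}/y_n = 1 + z(1+4/15z) = 1 + z + 4/15z²
  Hence R(z) = 1 + z + 4/15z².

Find x<0 with |R(x)|<1.
x=-0.57: |R|=0.5166
R=1: x+4/15x²=0 ⇒ x=−15/4=-3.7500; min R=1−1/(4·4/15)=0.0625>−1
Confirm numerically:
  x=-3.318: |R|=0.61777 <1
  x=-3.128: |R|=0.48117 <1
  x=-2.324: |R|=0.11626 <1
  x=-4.150: |R|=1.44267 >1
  x=-4.065: |R|=1.34146 >1
  x=-3.950: |R|=1.21067 >1
So |R|<1 on (-3.7500, 0).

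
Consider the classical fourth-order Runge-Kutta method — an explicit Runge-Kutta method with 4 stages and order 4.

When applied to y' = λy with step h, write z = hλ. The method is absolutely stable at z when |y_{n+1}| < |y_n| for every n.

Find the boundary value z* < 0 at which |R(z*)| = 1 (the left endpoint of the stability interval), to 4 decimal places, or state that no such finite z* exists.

z* = -2.7853.

With y'=λy (z=hλ):
  order 4, 4-stage ⇒ R(z)=1+z+z^2/2+z^3/6+z^4/24
  (e.g. R(-1.67)=0.27229, |R|=0.27229)

Need |R(x)|<1, x<0.
x=-1.67: |R|=0.2723
|R(-2.7)|=0.8788 |R(-2.1)|=0.3718 |R(-1.6)|=0.2704
Bisect:
  x_lo=-3.4515 |R|=2.5652  x_hi=-0.0744 |R|=0.9283
  mid=-1.76292 |R|=0.28032 →hi
  mid=-2.60721 |R|=0.76306 →hi
  mid=-3.02935 |R|=1.43478 →lo
  mid=-2.81828 |R|=1.05088 →lo
  mid=-2.71274 |R|=0.89601 →hi
  mid=-2.76551 |R|=0.97058 →hi
  mid=-2.79189 |R|=1.00999 →lo
  ...
  [-2.78530,-2.78509] ⇒ x*=-2.7853
Stable set (-2.7853, 0).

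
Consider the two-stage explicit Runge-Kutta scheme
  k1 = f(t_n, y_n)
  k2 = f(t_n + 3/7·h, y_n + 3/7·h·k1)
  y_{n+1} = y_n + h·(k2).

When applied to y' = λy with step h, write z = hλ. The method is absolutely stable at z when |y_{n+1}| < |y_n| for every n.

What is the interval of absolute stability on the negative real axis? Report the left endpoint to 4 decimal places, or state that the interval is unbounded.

z∈(-2.3333,0).

Test eqn y'=λy, z=hλ:
  k1=λy_n ⇒ h·k1=z·y_n;  k2=λ(1+3/7z)y_n ⇒ h·k2=z(1+3/7z)y_n
  y_{n+1}/y_n = 1 + z(1+3/7z) = 1 + z + 3/7z²
  so R(z) = 1 + z + 3/7z².

Boundary: |R(x)|=1, x<0.
x=-1.37: |R|=0.4344
R=1: x+3/7x²=0 ⇒ x=−7/3=-2.3333; min R=1−1/(4·3/7)=0.4167>−1
Confirm numerically:
  x=-1.685: |R|=0.53181 <1
  x=-1.652: |R|=0.51762 <1
  x=-1.054: |R|=0.42211 <1
  x=-2.860: |R|=1.64554 >1
  x=-2.453: |R|=1.12580 >1
Interval (-2.3333, 0).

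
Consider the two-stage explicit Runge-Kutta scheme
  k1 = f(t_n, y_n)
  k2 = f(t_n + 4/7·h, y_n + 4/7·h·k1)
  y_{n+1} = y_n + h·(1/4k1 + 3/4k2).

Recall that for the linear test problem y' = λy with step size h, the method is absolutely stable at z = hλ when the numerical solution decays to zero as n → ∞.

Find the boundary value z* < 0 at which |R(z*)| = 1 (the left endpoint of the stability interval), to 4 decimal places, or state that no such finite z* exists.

Test eqn y'=λy, z=hλ:
  k1=λy_n ⇒ h·k1=z·y_n;  k2=λ(1+4/7z)y_n ⇒ h·k2=z(1+4/7z)y_n
  y_{n+1}/y_n = 1 + 1/4z + 3/4z(1+4/7z) = 1 + z + 3/7z²
  ⇒ R(z) = 1 + z + 3/7z².

Solve |R(x)|<1 on ℝ⁻.
x=-0.57: |R|=0.5692
R=1: x+3/7x²=0 ⇒ x=−7/3=-2.3333; min R=1−1/(4·3/7)=0.4167>−1
Confirm numerically:
  x=-1.878: |R|=0.63352 <1
  x=-1.855: |R|=0.61972 <1
  x=-1.415: |R|=0.44310 <1
  x=-2.660: |R|=1.37240 >1
  x=-2.505: |R|=1.18430 >1
Stable set (-2.3333, 0).

left endpoint -2.3333.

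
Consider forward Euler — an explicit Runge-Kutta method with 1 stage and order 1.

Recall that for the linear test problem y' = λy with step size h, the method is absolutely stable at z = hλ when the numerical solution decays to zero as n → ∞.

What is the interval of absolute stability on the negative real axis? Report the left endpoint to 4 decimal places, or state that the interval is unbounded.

(-2.0000, 0).

Set f=λy, z=hλ:
  order 1, 1-stage ⇒ R(z)=1+z
  (e.g. R(-0.73)=0.27000, |R|=0.27000)

Need |R(x)|<1, x<0.
x=-0.73: |R|=0.2700
|R(-1.33)|=0.3300 |R(-1.31)|=0.3100 |R(-1.2)|=0.2000
Bisect:
  x_lo=-2.3473 |R|=1.3473  x_hi=-0.2317 |R|=0.7683
  mid=-1.28952 |R|=0.28952 →hi
  mid=-1.81842 |R|=0.81842 →hi
  mid=-2.08287 |R|=1.08287 →lo
  mid=-1.95064 |R|=0.95064 →hi
  mid=-2.01676 |R|=1.01676 →lo
  mid=-1.98370 |R|=0.98370 →hi
  mid=-2.00023 |R|=1.00023 →lo
  mid=-1.99196 |R|=0.99196 →hi
  mid=-1.99610 |R|=0.99610 →hi
  ...
  [-2.00010,-1.99997] ⇒ x*=-2.0000
So |R|<1 on (-2.0000, 0).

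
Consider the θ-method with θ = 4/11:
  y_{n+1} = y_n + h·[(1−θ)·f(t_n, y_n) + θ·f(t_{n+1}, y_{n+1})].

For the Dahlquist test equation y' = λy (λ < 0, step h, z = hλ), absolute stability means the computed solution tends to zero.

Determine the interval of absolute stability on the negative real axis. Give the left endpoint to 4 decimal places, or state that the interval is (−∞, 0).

On y'=λy, z=hλ:
  y_{n+1} = y_n + z·[7/11·y_n + 4/11·y_{n+1}] ⇒ (1 − 4/11z)y_{n+1} = (1 + 7/11z)y_n
  so R(z) = (1 + 7/11z)/(1 − 4/11z).

Solve |R(x)|<1 on ℝ⁻.
x=-0.41: |R|=0.6432
R=−1: 1+7/11x = −1+4/11x ⇒ -3/11x=2 ⇒ x=2/(-3/11)=-7.3333
Confirm numerically:
  x=-6.943: |R|=0.96980 <1
  x=-6.623: |R|=0.94316 <1
  x=-6.299: |R|=0.91427 <1
  x=-6.142: |R|=0.89952 <1
  x=-7.823: |R|=1.03473 >1
  x=-7.739: |R|=1.02901 >1
Stable set (-7.3333, 0).

(-7.3333, 0).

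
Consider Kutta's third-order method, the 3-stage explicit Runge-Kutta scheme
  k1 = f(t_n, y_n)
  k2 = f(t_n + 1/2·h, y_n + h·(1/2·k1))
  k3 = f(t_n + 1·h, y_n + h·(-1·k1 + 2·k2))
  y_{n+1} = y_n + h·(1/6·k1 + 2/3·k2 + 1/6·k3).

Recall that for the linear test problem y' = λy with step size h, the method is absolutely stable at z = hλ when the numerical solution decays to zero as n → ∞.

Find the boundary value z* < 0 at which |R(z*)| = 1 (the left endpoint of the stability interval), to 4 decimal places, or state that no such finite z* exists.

Test eqn y'=λy, z=hλ:
  order 3, 3-stage ⇒ R(z)=1+z+z^2/2+z^3/6
  (e.g. R(-1.17)=0.24751, |R|=0.24751)

Boundary: |R(x)|=1, x<0.
x=-1.17: |R|=0.2475
|R(-2.53)|=1.0286 |R(-2.17)|=0.5186 |R(-0.88)|=0.3936
Bisect:
  x_lo=-3.0148 |R|=2.0371  x_hi=-0.0650 |R|=0.9370
  mid=-1.53990 |R|=0.03716 →hi
  mid=-2.27733 |R|=0.65267 →hi
  mid=-2.64604 |R|=1.23300 →lo
  mid=-2.46169 |R|=0.91800 →hi
  mid=-2.55386 |R|=1.06890 →lo
  mid=-2.50777 |R|=0.99185 →hi
  mid=-2.53082 |R|=1.02997 →lo
  mid=-2.51930 |R|=1.01080 →lo
  mid=-2.51354 |R|=1.00130 →lo
  mid=-2.51066 |R|=0.99657 →hi
  ...
  [-2.51282,-2.51264] ⇒ x*=-2.5127
Interval (-2.5127, 0).

z* = -2.5127.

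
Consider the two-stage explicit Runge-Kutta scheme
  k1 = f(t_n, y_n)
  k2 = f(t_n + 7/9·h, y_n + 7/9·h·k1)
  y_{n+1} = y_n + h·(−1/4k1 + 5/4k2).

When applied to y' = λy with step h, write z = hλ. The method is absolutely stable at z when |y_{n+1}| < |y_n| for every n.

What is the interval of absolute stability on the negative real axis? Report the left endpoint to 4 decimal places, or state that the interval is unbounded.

Set f=λy, z=hλ:
  k1=λy_n ⇒ h·k1=z·y_n;  k2=λ(1+7/9z)y_n ⇒ h·k2=z(1+7/9z)y_n
  y_{n+1}/y_n = 1 − 1/4z + 5/4z(1+7/9z) = 1 + z + 35/36z²
  so R(z) = 1 + z + 35/36z².

Solve |R(x)|<1 on ℝ⁻.
x=-0.69: |R|=0.7729
R=1: x+35/36x²=0 ⇒ x=−36/35=-1.0286; min R=1−1/(4·35/36)=0.7429>−1
Confirm numerically:
  x=-0.881: |R|=0.87360 <1
  x=-0.760: |R|=0.80156 <1
  x=-0.709: |R|=0.77972 <1
  x=-1.490: |R|=1.66843 >1
  x=-1.383: |R|=1.47656 >1
Interval (-1.0286, 0).

(-1.0286, 0).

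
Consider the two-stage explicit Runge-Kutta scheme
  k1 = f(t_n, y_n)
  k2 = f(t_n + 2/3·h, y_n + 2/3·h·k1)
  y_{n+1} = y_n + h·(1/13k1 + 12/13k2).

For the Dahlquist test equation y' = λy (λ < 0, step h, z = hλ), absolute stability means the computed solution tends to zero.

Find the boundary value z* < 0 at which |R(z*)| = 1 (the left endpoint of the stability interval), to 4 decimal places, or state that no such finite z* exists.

With y'=λy (z=hλ):
  k1=λy_n ⇒ h·k1=z·y_n;  k2=λ(1+2/3z)y_n ⇒ h·k2=z(1+2/3z)y_n
  y_{n+1}/y_n = 1 + 1/13z + 12/13z(1+2/3z) = 1 + z + 8/13z²
  Hence R(z) = 1 + z + 8/13z².

Boundary: |R(x)|=1, x<0.
x=-0.45: |R|=0.6746
R=1: x+8/13x²=0 ⇒ x=−13/8=-1.6250; min R=1−1/(4·8/13)=0.5938>−1
Confirm numerically:
  x=-1.477: |R|=0.86548 <1
  x=-1.188: |R|=0.68052 <1
  x=-1.101: |R|=0.64497 <1
  x=-0.680: |R|=0.60455 <1
  x=-1.946: |R|=1.38441 >1
  x=-1.668: |R|=1.04414 >1
Interval (-1.6250, 0).

z* = -1.6250.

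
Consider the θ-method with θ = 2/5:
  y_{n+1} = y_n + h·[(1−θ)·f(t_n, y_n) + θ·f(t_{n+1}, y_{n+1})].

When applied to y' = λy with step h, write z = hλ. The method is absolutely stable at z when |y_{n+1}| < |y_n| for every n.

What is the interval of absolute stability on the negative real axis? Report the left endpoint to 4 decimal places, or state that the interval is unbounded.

On y'=λy, z=hλ:
  y_{n+1} = y_n + z·[3/5·y_n + 2/5·y_{n+1}] ⇒ (1 − 2/5z)y_{n+1} = (1 + 3/5z)y_n
  R(z) = (1 + 3/5z)/(1 − 2/5z).

Solve |R(x)|<1 on ℝ⁻.
x=-1.16: |R|=0.2077
R=−1: 1+3/5x = −1+2/5x ⇒ -1/5x=2 ⇒ x=2/(-1/5)=-10.0000
Confirm numerically:
  x=-9.735: |R|=0.98917 <1
  x=-7.878: |R|=0.89776 <1
  x=-7.109: |R|=0.84957 <1
  x=-6.372: |R|=0.79554 <1
  x=-10.467: |R|=1.01801 >1
  x=-10.418: |R|=1.01618 >1
  x=-10.117: |R|=1.00464 >1
Stable set (-10.0000, 0).

z∈(-10.0000,0).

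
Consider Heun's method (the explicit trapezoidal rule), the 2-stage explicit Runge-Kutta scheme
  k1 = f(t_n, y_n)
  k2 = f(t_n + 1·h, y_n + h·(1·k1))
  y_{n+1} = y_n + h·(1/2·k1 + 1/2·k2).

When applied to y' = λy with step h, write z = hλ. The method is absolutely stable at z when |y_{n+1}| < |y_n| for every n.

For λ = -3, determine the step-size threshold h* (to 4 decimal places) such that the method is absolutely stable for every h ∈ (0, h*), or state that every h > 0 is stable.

On y'=λy, z=hλ:
  order 2, 2-stage ⇒ R(z)=1+z+z^2/2
  (e.g. R(-1.34)=0.55780, |R|=0.55780)

Find x<0 with |R(x)|<1.
x=-1.34: |R|=0.5578
|R(-2.02)|=1.0202 |R(-1.84)|=0.8528 |R(-1.07)|=0.5025
Bisect:
  x_lo=-2.7621 |R|=2.0525  x_hi=-0.3578 |R|=0.7062
  mid=-1.55992 |R|=0.65676 →hi
  mid=-2.16101 |R|=1.17397 →lo
  mid=-1.86047 |R|=0.87020 →hi
  mid=-2.01074 |R|=1.01080 →lo
  mid=-1.93560 |R|=0.93768 →hi
  mid=-1.97317 |R|=0.97353 →hi
  mid=-1.99195 |R|=0.99199 →hi
  ...
  [-2.00003,-1.99988] ⇒ x*=-2.0000
So |R|<1 on (-2.0000, 0).

(-2.0000,0); λ=-3 ⇒ h* = 0.6667.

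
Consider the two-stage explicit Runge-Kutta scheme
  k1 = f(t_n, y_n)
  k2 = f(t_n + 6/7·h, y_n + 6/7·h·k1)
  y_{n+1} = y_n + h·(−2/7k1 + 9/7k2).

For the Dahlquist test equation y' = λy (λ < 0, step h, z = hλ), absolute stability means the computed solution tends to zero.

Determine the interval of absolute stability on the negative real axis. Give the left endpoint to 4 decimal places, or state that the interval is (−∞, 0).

With y'=λy (z=hλ):
  k1=λy_n ⇒ h·k1=z·y_n;  k2=λ(1+6/7z)y_n ⇒ h·k2=z(1+6/7z)y_n
  y_{n+1}/y_n = 1 − 2/7z + 9/7z(1+6/7z) = 1 + z + 54/49z²
  R(z) = 1 + z + 54/49z².

Solve |R(x)|<1 on ℝ⁻.
x=-1.43: |R|=1.8236
R=1: x+54/49x²=0 ⇒ x=−49/54=-0.9074; min R=1−1/(4·54/49)=0.7731>−1
Confirm numerically:
  x=-0.880: |R|=0.97342 <1
  x=-0.833: |R|=0.93169 <1
  x=-0.515: |R|=0.77729 <1
  x=-1.329: |R|=1.61747 >1
  x=-1.223: |R|=1.42535 >1
  x=-1.061: |R|=1.17959 >1
Interval (-0.9074, 0).

z∈(-0.9074,0).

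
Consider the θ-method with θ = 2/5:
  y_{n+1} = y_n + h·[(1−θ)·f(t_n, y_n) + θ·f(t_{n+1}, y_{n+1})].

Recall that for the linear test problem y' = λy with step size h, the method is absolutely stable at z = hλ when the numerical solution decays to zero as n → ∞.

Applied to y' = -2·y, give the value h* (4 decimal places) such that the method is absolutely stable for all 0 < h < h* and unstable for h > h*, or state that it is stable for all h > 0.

(-10.0000,0); λ=-2 ⇒ h* = (10)/2 = 5.0000.

Test eqn y'=λy, z=hλ:
  y_{n+1} = y_n + z·[3/5·y_n + 2/5·y_{n+1}] ⇒ (1 − 2/5z)y_{n+1} = (1 + 3/5z)y_n
  R(z) = (1 + 3/5z)/(1 − 2/5z).

Solve |R(x)|<1 on ℝ⁻.
x=-1.19: |R|=0.1938
R=−1: 1+3/5x = −1+2/5x ⇒ -1/5x=2 ⇒ x=2/(-1/5)=-10.0000
Confirm numerically:
  x=-8.473: |R|=0.93042 <1
  x=-7.779: |R|=0.89196 <1
  x=-5.613: |R|=0.72963 <1
  x=-4.502: |R|=0.60740 <1
  x=-10.474: |R|=1.01827 >1
  x=-10.348: |R|=1.01354 >1
Interval (-10.0000, 0).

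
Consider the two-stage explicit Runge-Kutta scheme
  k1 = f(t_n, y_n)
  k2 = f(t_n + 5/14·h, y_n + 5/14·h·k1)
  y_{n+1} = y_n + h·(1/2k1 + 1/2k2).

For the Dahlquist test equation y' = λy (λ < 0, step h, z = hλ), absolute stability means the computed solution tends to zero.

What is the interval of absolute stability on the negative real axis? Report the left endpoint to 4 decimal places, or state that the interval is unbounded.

Test eqn y'=λy, z=hλ:
  k1=λy_n ⇒ h·k1=z·y_n;  k2=λ(1+5/14z)y_n ⇒ h·k2=z(1+5/14z)y_n
  y_{n+1}/y_n = 1 + 1/2z + 1/2z(1+5/14z) = 1 + z + 5/28z²
  R(z) = 1 + z + 5/28z².

Need |R(x)|<1, x<0.
x=-1.74: |R|=0.1994
R=1: x+5/28x²=0 ⇒ x=−28/5=-5.6000; min R=1−1/(4·5/28)=-0.4000>−1
Confirm numerically:
  x=-4.943: |R|=0.42008 <1
  x=-3.165: |R|=0.37621 <1
  x=-2.345: |R|=0.36303 <1
  x=-6.053: |R|=1.48964 >1
  x=-5.958: |R|=1.38089 >1
  x=-5.703: |R|=1.10489 >1
Stable set (-5.6000, 0).

(-5.6000, 0).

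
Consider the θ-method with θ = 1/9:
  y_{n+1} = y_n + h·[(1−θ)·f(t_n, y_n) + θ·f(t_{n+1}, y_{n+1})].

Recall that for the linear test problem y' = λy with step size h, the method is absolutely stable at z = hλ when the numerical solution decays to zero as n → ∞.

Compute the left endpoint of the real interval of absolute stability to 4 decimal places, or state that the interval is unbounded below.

On y'=λy, z=hλ:
  y_{n+1} = y_n + z·[8/9·y_n + 1/9·y_{n+1}] ⇒ (1 − 1/9z)y_{n+1} = (1 + 8/9z)y_n
  so R(z) = (1 + 8/9z)/(1 − 1/9z).

Boundary: |R(x)|=1, x<0.
x=-1.15: |R|=0.0197
R=−1: 1+8/9x = −1+1/9x ⇒ -7/9x=2 ⇒ x=2/(-7/9)=-2.5714
Confirm numerically:
  x=-2.280: |R|=0.81915 <1
  x=-1.830: |R|=0.52078 <1
  x=-1.612: |R|=0.36713 <1
  x=-3.110: |R|=1.31131 >1
  x=-3.105: |R|=1.30855 >1
So |R|<1 on (-2.5714, 0).

z* = -2.5714.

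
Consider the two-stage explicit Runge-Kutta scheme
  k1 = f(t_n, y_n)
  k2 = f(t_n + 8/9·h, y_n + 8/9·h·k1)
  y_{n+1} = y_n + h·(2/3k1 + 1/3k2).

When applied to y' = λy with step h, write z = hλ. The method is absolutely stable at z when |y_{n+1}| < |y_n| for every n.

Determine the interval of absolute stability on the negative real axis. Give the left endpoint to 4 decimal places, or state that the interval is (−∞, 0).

On y'=λy, z=hλ:
  k1=λy_n ⇒ h·k1=z·y_n;  k2=λ(1+8/9z)y_n ⇒ h·k2=z(1+8/9z)y_n
  y_{n+1}/y_n = 1 + 2/3z + 1/3z(1+8/9z) = 1 + z + 8/27z²
  R(z) = 1 + z + 8/27z².

Solve |R(x)|<1 on ℝ⁻.
x=-0.33: |R|=0.7023
R=1: x+8/27x²=0 ⇒ x=−27/8=-3.3750; min R=1−1/(4·8/27)=0.1562>−1
Confirm numerically:
  x=-3.258: |R|=0.88706 <1
  x=-2.914: |R|=0.60197 <1
  x=-2.727: |R|=0.47642 <1
  x=-1.696: |R|=0.15627 <1
  x=-3.753: |R|=1.42034 >1
  x=-3.701: |R|=1.35749 >1
Stable set (-3.3750, 0).

z∈(-3.3750,0).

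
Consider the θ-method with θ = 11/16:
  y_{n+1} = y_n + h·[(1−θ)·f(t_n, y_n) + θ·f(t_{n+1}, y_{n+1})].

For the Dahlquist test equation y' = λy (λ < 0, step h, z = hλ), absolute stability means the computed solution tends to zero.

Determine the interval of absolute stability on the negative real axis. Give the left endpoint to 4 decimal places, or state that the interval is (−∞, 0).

On y'=λy, z=hλ:
  y_{n+1} = y_n + z·[5/16·y_n + 11/16·y_{n+1}] ⇒ (1 − 11/16z)y_{n+1} = (1 + 5/16z)y_n
  R(z) = (1 + 5/16z)/(1 − 11/16z).

Solve |R(x)|<1 on ℝ⁻.
x=-0.81: |R|=0.4797
x=-2: |R|=0.1579
x=-10: |R|=0.2698
x=-100: |R|=0.4337
θ=11/16≥1/2 ⇒ |1+5/16x|<|1−11/16x| ∀x<0 ⇒ unbounded interval.

(−∞, 0) — no finite endpoint.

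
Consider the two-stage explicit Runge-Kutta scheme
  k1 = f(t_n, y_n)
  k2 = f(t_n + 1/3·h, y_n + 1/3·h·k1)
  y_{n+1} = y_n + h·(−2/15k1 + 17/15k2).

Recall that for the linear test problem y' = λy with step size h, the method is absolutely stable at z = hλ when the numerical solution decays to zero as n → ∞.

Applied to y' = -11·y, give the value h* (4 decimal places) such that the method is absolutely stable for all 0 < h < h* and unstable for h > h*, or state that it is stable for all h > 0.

(-2.6471,0); λ=-11 ⇒ h* = (45/17)/11 = 0.2406.

Set f=λy, z=hλ:
  k1=λy_n ⇒ h·k1=z·y_n;  k2=λ(1+1/3z)y_n ⇒ h·k2=z(1+1/3z)y_n
  y_{n+1}/y_n = 1 − 2/15z + 17/15z(1+1/3z) = 1 + z + 17/45z²
  R(z) = 1 + z + 17/45z².

Boundary: |R(x)|=1, x<0.
x=-0.59: |R|=0.5415
R=1: x+17/45x²=0 ⇒ x=−45/17=-2.6471; min R=1−1/(4·17/45)=0.3382>−1
Confirm numerically:
  x=-2.623: |R|=0.97616 <1
  x=-1.741: |R|=0.40408 <1
  x=-1.665: |R|=0.38228 <1
  x=-1.401: |R|=0.34050 <1
  x=-3.200: |R|=1.66844 >1
  x=-2.945: |R|=1.33148 >1
  x=-2.857: |R|=1.22659 >1
So |R|<1 on (-2.6471, 0).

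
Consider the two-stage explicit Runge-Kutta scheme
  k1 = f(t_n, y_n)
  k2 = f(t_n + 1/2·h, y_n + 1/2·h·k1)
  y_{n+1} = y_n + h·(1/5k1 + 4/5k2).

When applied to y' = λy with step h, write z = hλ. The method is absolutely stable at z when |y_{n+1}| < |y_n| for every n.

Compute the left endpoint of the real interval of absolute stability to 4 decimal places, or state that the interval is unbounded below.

Test eqn y'=λy, z=hλ:
  k1=λy_n ⇒ h·k1=z·y_n;  k2=λ(1+1/2z)y_n ⇒ h·k2=z(1+1/2z)y_n
  y_{n+1}/y_n = 1 + 1/5z + 4/5z(1+1/2z) = 1 + z + 2/5z²
  so R(z) = 1 + z + 2/5z².

Boundary: |R(x)|=1, x<0.
x=-1.7: |R|=0.4560
R=1: x+2/5x²=0 ⇒ x=−5/2=-2.5000; min R=1−1/(4·2/5)=0.3750>−1
Confirm numerically:
  x=-1.904: |R|=0.54609 <1
  x=-1.399: |R|=0.38388 <1
  x=-1.333: |R|=0.37776 <1
  x=-3.078: |R|=1.71163 >1
  x=-3.020: |R|=1.62816 >1
  x=-2.903: |R|=1.46796 >1
So |R|<1 on (-2.5000, 0).

left endpoint -2.5000.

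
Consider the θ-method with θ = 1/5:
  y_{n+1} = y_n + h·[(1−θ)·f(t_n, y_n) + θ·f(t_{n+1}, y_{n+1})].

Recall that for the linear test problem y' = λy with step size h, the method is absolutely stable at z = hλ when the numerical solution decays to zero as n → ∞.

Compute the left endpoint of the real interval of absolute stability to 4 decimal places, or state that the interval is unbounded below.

Test eqn y'=λy, z=hλ:
  y_{n+1} = y_n + z·[4/5·y_n + 1/5·y_{n+1}] ⇒ (1 − 1/5z)y_{n+1} = (1 + 4/5z)y_n
  Hence R(z) = (1 + 4/5z)/(1 − 1/5z).

Find x<0 with |R(x)|<1.
x=-1.53: |R|=0.1715
R=−1: 1+4/5x = −1+1/5x ⇒ -3/5x=2 ⇒ x=2/(-3/5)=-3.3333
Confirm numerically:
  x=-2.620: |R|=0.71916 <1
  x=-2.317: |R|=0.58330 <1
  x=-2.149: |R|=0.50301 <1
  x=-1.710: |R|=0.27422 <1
  x=-3.815: |R|=1.16393 >1
  x=-3.632: |R|=1.10380 >1
Interval (-3.3333, 0).

left endpoint -3.3333.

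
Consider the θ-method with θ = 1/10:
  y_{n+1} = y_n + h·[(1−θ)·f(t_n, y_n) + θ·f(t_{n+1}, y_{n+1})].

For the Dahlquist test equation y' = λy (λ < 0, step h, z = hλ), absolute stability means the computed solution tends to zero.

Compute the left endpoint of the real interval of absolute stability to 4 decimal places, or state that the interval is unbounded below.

left endpoint -2.5000.

With y'=λy (z=hλ):
  y_{n+1} = y_n + z·[9/10·y_n + 1/10·y_{n+1}] ⇒ (1 − 1/10z)y_{n+1} = (1 + 9/10z)y_n
  ⇒ R(z) = (1 + 9/10z)/(1 − 1/10z).

Find x<0 with |R(x)|<1.
x=-1.71: |R|=0.4603
R=−1: 1+9/10x = −1+1/10x ⇒ -4/5x=2 ⇒ x=2/(-4/5)=-2.5000
Confirm numerically:
  x=-2.425: |R|=0.95171 <1
  x=-2.150: |R|=0.76955 <1
  x=-2.129: |R|=0.75530 <1
  x=-1.241: |R|=0.10399 <1
  x=-3.048: |R|=1.33599 >1
  x=-2.600: |R|=1.06349 >1
So |R|<1 on (-2.5000, 0).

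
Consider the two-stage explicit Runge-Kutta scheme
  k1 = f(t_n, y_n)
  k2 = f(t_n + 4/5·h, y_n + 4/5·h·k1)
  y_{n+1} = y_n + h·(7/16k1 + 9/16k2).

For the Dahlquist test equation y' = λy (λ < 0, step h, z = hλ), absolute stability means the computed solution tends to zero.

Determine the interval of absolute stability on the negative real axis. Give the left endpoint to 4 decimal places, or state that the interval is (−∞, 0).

(-2.2222, 0).

On y'=λy, z=hλ:
  k1=λy_n ⇒ h·k1=z·y_n;  k2=λ(1+4/5z)y_n ⇒ h·k2=z(1+4/5z)y_n
  y_{n+1}/y_n = 1 + 7/16z + 9/16z(1+4/5z) = 1 + z + 9/20z²
  ⇒ R(z) = 1 + z + 9/20z².

Find x<0 with |R(x)|<1.
x=-1.44: |R|=0.4931
R=1: x+9/20x²=0 ⇒ x=−20/9=-2.2222; min R=1−1/(4·9/20)=0.4444>−1
Confirm numerically:
  x=-1.954: |R|=0.76415 <1
  x=-1.944: |R|=0.75661 <1
  x=-0.931: |R|=0.45904 <1
  x=-2.469: |R|=1.27418 >1
  x=-2.381: |R|=1.17012 >1
  x=-2.245: |R|=1.02301 >1
Stable set (-2.2222, 0).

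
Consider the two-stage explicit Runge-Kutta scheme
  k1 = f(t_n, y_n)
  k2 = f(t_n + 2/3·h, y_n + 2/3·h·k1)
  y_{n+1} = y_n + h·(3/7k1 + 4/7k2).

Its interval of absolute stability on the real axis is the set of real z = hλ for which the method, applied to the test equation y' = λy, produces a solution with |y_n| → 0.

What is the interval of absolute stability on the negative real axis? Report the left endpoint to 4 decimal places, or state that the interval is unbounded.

Set f=λy, z=hλ:
  k1=λy_n ⇒ h·k1=z·y_n;  k2=λ(1+2/3z)y_n ⇒ h·k2=z(1+2/3z)y_n
  y_{n+1}/y_n = 1 + 3/7z + 4/7z(1+2/3z) = 1 + z + 8/21z²
  R(z) = 1 + z + 8/21z².

Find x<0 with |R(x)|<1.
x=-0.98: |R|=0.3859
R=1: x+8/21x²=0 ⇒ x=−21/8=-2.6250; min R=1−1/(4·8/21)=0.3438>−1
Confirm numerically:
  x=-2.316: |R|=0.72737 <1
  x=-1.612: |R|=0.37792 <1
  x=-1.339: |R|=0.34402 <1
  x=-1.130: |R|=0.35644 <1
  x=-2.909: |R|=1.31473 >1
  x=-2.883: |R|=1.28336 >1
Interval (-2.6250, 0).

z∈(-2.6250,0).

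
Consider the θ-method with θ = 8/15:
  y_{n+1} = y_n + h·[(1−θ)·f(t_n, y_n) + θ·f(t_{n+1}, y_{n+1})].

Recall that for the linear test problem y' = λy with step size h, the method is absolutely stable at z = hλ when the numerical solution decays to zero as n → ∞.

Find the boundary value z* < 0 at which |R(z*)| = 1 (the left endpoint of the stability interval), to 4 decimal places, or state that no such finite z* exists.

interval (−∞, 0).

With y'=λy (z=hλ):
  y_{n+1} = y_n + z·[7/15·y_n + 8/15·y_{n+1}] ⇒ (1 − 8/15z)y_{n+1} = (1 + 7/15z)y_n
  ⇒ R(z) = (1 + 7/15z)/(1 − 8/15z).

Solve |R(x)|<1 on ℝ⁻.
x=-1.57: |R|=0.1455
x=-2: |R|=0.0323
x=-10: |R|=0.5789
x=-100: |R|=0.8405
θ=8/15≥1/2 ⇒ |1+7/15x|<|1−8/15x| ∀x<0 ⇒ interval (−∞,0).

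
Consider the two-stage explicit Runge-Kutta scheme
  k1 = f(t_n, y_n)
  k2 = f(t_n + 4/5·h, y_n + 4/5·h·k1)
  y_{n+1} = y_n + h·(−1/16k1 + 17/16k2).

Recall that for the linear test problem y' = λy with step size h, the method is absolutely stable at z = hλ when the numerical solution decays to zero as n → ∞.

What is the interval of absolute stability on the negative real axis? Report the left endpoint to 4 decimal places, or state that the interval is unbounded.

(-1.1765, 0).

Test eqn y'=λy, z=hλ:
  k1=λy_n ⇒ h·k1=z·y_n;  k2=λ(1+4/5z)y_n ⇒ h·k2=z(1+4/5z)y_n
  y_{n+1}/y_n = 1 − 1/16z + 17/16z(1+4/5z) = 1 + z + 17/20z²
  ⇒ R(z) = 1 + z + 17/20z².

Need |R(x)|<1, x<0.
x=-1.27: |R|=1.1010
R=1: x+17/20x²=0 ⇒ x=−20/17=-1.1765; min R=1−1/(4·17/20)=0.7059>−1
Confirm numerically:
  x=-0.953: |R|=0.81898 <1
  x=-0.948: |R|=0.81590 <1
  x=-0.874: |R|=0.77529 <1
  x=-1.656: |R|=1.67499 >1
  x=-1.629: |R|=1.62659 >1
  x=-1.390: |R|=1.25229 >1
Interval (-1.1765, 0).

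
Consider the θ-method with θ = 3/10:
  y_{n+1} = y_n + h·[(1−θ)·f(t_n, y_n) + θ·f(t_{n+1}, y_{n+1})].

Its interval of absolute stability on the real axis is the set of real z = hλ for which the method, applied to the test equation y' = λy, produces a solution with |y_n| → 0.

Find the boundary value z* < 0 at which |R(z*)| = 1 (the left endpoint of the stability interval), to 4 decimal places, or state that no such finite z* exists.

z* = -5.0000.

With y'=λy (z=hλ):
  y_{n+1} = y_n + z·[7/10·y_n + 3/10·y_{n+1}] ⇒ (1 − 3/10z)y_{n+1} = (1 + 7/10z)y_n
  Hence R(z) = (1 + 7/10z)/(1 − 3/10z).

Need |R(x)|<1, x<0.
x=-1.27: |R|=0.0804
R=−1: 1+7/10x = −1+3/10x ⇒ -2/5x=2 ⇒ x=2/(-2/5)=-5.0000
Confirm numerically:
  x=-4.403: |R|=0.89711 <1
  x=-3.132: |R|=0.61477 <1
  x=-2.926: |R|=0.55821 <1
  x=-5.465: |R|=1.07047 >1
  x=-5.219: |R|=1.03414 >1
  x=-5.116: |R|=1.01831 >1
So |R|<1 on (-5.0000, 0).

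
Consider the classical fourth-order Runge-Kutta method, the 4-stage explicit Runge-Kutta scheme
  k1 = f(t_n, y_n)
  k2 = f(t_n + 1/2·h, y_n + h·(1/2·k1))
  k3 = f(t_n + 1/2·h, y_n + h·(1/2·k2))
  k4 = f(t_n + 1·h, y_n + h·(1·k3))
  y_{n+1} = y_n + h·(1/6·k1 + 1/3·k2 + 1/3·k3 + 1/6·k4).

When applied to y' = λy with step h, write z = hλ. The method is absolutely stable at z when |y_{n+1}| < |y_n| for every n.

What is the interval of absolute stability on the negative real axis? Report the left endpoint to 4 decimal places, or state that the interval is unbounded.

Set f=λy, z=hλ:
  order 4, 4-stage ⇒ R(z)=1+z+z^2/2+z^3/6+z^4/24
  (e.g. R(-1.56)=0.27083, |R|=0.27083)

Need |R(x)|<1, x<0.
x=-1.56: |R|=0.2708
|R(-2.55)|=0.6995 |R(-2.25)|=0.4507 |R(-1.99)|=0.3300
Bisect:
  x_lo=-3.5435 |R|=2.8886  x_hi=-0.2373 |R|=0.7888
  mid=-1.89041 |R|=0.30259 →hi
  mid=-2.71698 |R|=0.90179 →hi
  mid=-3.13026 |R|=1.65748 →lo
  mid=-2.92362 |R|=1.22938 →lo
  mid=-2.82030 |R|=1.05407 →lo
  mid=-2.76864 |R|=0.97518 →hi
  mid=-2.79447 |R|=1.01392 →lo
  mid=-2.78155 |R|=0.99437 →hi
  mid=-2.78801 |R|=1.00410 →lo
  ...
  [-2.78539,-2.78518] ⇒ x*=-2.7853
So |R|<1 on (-2.7853, 0).

z∈(-2.7853,0).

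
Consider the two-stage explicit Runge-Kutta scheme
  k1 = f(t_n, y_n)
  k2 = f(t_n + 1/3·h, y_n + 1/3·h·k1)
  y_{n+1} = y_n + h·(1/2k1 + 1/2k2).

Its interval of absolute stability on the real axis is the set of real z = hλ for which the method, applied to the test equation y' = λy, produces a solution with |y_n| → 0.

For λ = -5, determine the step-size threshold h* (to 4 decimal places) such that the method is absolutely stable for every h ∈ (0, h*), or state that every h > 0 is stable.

(-6.0000,0); λ=-5 ⇒ h* = (6)/5 = 1.2000.

With y'=λy (z=hλ):
  k1=λy_n ⇒ h·k1=z·y_n;  k2=λ(1+1/3z)y_n ⇒ h·k2=z(1+1/3z)y_n
  y_{n+1}/y_n = 1 + 1/2z + 1/2z(1+1/3z) = 1 + z + 1/6z²
  R(z) = 1 + z + 1/6z².

Find x<0 with |R(x)|<1.
x=-0.97: |R|=0.1868
R=1: x+1/6x²=0 ⇒ x=−6=-6.0000; min R=1−1/(4·1/6)=-0.5000>−1
Confirm numerically:
  x=-4.364: |R|=0.18992 <1
  x=-4.266: |R|=0.23287 <1
  x=-2.981: |R|=0.49994 <1
  x=-6.115: |R|=1.11720 >1
  x=-6.027: |R|=1.02712 >1
Stable set (-6.0000, 0).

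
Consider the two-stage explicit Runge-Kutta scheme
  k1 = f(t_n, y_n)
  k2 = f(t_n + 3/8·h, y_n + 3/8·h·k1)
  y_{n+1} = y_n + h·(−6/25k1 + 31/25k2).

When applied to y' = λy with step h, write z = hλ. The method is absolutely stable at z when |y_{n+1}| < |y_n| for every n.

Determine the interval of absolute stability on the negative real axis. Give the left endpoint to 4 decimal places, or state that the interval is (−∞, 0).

z∈(-2.1505,0).

Test eqn y'=λy, z=hλ:
  k1=λy_n ⇒ h·k1=z·y_n;  k2=λ(1+3/8z)y_n ⇒ h·k2=z(1+3/8z)y_n
  y_{n+1}/y_n = 1 − 6/25z + 31/25z(1+3/8z) = 1 + z + 93/200z²
  Hence R(z) = 1 + z + 93/200z².

Find x<0 with |R(x)|<1.
x=-0.74: |R|=0.5146
R=1: x+93/200x²=0 ⇒ x=−200/93=-2.1505; min R=1−1/(4·93/200)=0.4624>−1
Confirm numerically:
  x=-1.661: |R|=0.62190 <1
  x=-1.441: |R|=0.52456 <1
  x=-1.230: |R|=0.47350 <1
  x=-1.065: |R|=0.46241 <1
  x=-2.576: |R|=1.50964 >1
  x=-2.500: |R|=1.40625 >1
  x=-2.254: |R|=1.10844 >1
Interval (-2.1505, 0).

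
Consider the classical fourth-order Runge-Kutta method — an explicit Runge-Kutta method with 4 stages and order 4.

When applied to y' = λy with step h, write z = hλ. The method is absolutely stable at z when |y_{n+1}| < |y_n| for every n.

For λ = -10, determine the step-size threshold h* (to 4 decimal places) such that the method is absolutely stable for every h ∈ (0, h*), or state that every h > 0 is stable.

(-2.7853,0); λ=-10 ⇒ h* = 0.2785.

Set f=λy, z=hλ:
  order 4, 4-stage ⇒ R(z)=1+z+z^2/2+z^3/6+z^4/24
  (e.g. R(-1.54)=0.27144, |R|=0.27144)

Find x<0 with |R(x)|<1.
x=-1.54: |R|=0.2714
|R(-2.79)|=1.0071 |R(-2.35)|=0.5190 |R(-1.96)|=0.3208
Bisect:
  x_lo=-3.5266 |R|=2.8267  x_hi=-0.1483 |R|=0.8622
  mid=-1.83745 |R|=0.29168 →hi
  mid=-2.68203 |R|=0.85514 →hi
  mid=-3.10431 |R|=1.59761 →lo
  mid=-2.89317 |R|=1.17520 →lo
  mid=-2.78760 |R|=1.00348 →lo
  mid=-2.73481 |R|=0.92652 →hi
  mid=-2.76120 |R|=0.96428 →hi
  mid=-2.77440 |R|=0.98370 →hi
  mid=-2.78100 |R|=0.99354 →hi
  mid=-2.78430 |R|=0.99850 →hi
  ...
  [-2.78533,-2.78512] ⇒ x*=-2.7853
So |R|<1 on (-2.7853, 0).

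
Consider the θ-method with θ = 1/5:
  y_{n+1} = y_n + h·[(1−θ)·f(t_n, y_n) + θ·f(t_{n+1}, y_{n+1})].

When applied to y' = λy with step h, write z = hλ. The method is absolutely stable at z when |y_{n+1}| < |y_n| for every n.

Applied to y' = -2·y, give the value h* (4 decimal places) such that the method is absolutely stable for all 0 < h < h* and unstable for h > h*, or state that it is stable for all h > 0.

On y'=λy, z=hλ:
  y_{n+1} = y_n + z·[4/5·y_n + 1/5·y_{n+1}] ⇒ (1 − 1/5z)y_{n+1} = (1 + 4/5z)y_n
  Hence R(z) = (1 + 4/5z)/(1 − 1/5z).

Boundary: |R(x)|=1, x<0.
x=-1.09: |R|=0.1051
R=−1: 1+4/5x = −1+1/5x ⇒ -3/5x=2 ⇒ x=2/(-3/5)=-3.3333
Confirm numerically:
  x=-3.066: |R|=0.90057 <1
  x=-2.059: |R|=0.45842 <1
  x=-1.929: |R|=0.39198 <1
  x=-1.633: |R|=0.23097 <1
  x=-3.930: |R|=1.20045 >1
  x=-3.493: |R|=1.05640 >1
  x=-3.358: |R|=1.00885 >1
Stable set (-3.3333, 0).

(-3.3333,0); λ=-2 ⇒ h* = (10/3)/2 = 1.6667.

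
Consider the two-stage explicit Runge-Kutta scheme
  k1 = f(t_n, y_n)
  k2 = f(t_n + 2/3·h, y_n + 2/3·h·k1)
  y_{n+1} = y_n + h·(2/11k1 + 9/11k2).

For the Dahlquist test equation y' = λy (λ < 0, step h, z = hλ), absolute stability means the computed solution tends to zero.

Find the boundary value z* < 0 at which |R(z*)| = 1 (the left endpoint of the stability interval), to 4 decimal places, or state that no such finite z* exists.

With y'=λy (z=hλ):
  k1=λy_n ⇒ h·k1=z·y_n;  k2=λ(1+2/3z)y_n ⇒ h·k2=z(1+2/3z)y_n
  y_{n+1}/y_n = 1 + 2/11z + 9/11z(1+2/3z) = 1 + z + 6/11z²
  so R(z) = 1 + z + 6/11z².

Find x<0 with |R(x)|<1.
x=-0.31: |R|=0.7424
R=1: x+6/11x²=0 ⇒ x=−11/6=-1.8333; min R=1−1/(4·6/11)=0.5417>−1
Confirm numerically:
  x=-1.704: |R|=0.87979 <1
  x=-1.378: |R|=0.65775 <1
  x=-1.350: |R|=0.64409 <1
  x=-2.303: |R|=1.58999 >1
  x=-2.287: |R|=1.56593 >1
So |R|<1 on (-1.8333, 0).

z* = -1.8333.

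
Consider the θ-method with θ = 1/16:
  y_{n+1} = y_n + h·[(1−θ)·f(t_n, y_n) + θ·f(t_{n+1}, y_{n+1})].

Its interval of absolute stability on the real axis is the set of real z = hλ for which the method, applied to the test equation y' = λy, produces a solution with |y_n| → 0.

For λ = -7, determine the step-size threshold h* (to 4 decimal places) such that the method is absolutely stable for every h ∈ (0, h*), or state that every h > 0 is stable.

(-2.2857,0); λ=-7 ⇒ h* = (16/7)/7 = 0.3265.

With y'=λy (z=hλ):
  y_{n+1} = y_n + z·[15/16·y_n + 1/16·y_{n+1}] ⇒ (1 − 1/16z)y_{n+1} = (1 + 15/16z)y_n
  so R(z) = (1 + 15/16z)/(1 − 1/16z).

Find x<0 with |R(x)|<1.
x=-0.3: |R|=0.7055
R=−1: 1+15/16x = −1+1/16x ⇒ -7/8x=2 ⇒ x=2/(-7/8)=-2.2857
Confirm numerically:
  x=-2.242: |R|=0.96645 <1
  x=-2.189: |R|=0.92556 <1
  x=-1.680: |R|=0.52036 <1
  x=-0.952: |R|=0.10146 <1
  x=-2.545: |R|=1.19574 >1
  x=-2.503: |R|=1.16441 >1
  x=-2.381: |R|=1.07257 >1
Interval (-2.2857, 0).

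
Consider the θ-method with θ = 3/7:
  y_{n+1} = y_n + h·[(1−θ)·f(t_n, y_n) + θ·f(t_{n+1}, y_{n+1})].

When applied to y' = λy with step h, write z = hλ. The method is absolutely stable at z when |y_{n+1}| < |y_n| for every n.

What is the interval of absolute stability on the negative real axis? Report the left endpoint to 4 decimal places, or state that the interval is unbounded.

Test eqn y'=λy, z=hλ:
  y_{n+1} = y_n + z·[4/7·y_n + 3/7·y_{n+1}] ⇒ (1 − 3/7z)y_{n+1} = (1 + 4/7z)y_n
  R(z) = (1 + 4/7z)/(1 − 3/7z).

Need |R(x)|<1, x<0.
x=-1.43: |R|=0.1134
R=−1: 1+4/7x = −1+3/7x ⇒ -1/7x=2 ⇒ x=2/(-1/7)=-14.0000
Confirm numerically:
  x=-11.750: |R|=0.94675 <1
  x=-9.390: |R|=0.86892 <1
  x=-9.164: |R|=0.85979 <1
  x=-14.325: |R|=1.00650 >1
  x=-14.239: |R|=1.00481 >1
So |R|<1 on (-14.0000, 0).

z∈(-14.0000,0).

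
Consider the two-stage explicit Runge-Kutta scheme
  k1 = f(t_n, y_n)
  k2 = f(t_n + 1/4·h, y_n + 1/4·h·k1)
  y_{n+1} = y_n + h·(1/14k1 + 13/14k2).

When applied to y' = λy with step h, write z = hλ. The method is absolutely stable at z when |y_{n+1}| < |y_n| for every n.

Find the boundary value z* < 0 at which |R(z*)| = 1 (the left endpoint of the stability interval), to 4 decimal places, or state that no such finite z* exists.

With y'=λy (z=hλ):
  k1=λy_n ⇒ h·k1=z·y_n;  k2=λ(1+1/4z)y_n ⇒ h·k2=z(1+1/4z)y_n
  y_{n+1}/y_n = 1 + 1/14z + 13/14z(1+1/4z) = 1 + z + 13/56z²
  R(z) = 1 + z + 13/56z².

Need |R(x)|<1, x<0.
x=-1.25: |R|=0.1127
R=1: x+13/56x²=0 ⇒ x=−56/13=-4.3077; min R=1−1/(4·13/56)=-0.0769>−1
Confirm numerically:
  x=-3.975: |R|=0.69300 <1
  x=-3.913: |R|=0.64147 <1
  x=-3.137: |R|=0.14746 <1
  x=-2.061: |R|=0.07492 <1
  x=-4.789: |R|=1.53509 >1
  x=-4.690: |R|=1.41624 >1
Interval (-4.3077, 0).

left endpoint -4.3077.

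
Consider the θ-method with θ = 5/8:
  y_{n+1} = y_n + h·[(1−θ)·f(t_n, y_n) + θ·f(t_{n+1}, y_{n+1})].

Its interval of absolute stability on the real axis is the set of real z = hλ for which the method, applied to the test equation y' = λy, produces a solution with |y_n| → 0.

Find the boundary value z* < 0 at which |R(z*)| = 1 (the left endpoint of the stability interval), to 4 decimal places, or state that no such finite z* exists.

Set f=λy, z=hλ:
  y_{n+1} = y_n + z·[3/8·y_n + 5/8·y_{n+1}] ⇒ (1 − 5/8z)y_{n+1} = (1 + 3/8z)y_n
  Hence R(z) = (1 + 3/8z)/(1 − 5/8z).

Solve |R(x)|<1 on ℝ⁻.
x=-1.03: |R|=0.3734
x=-2: |R|=0.1111
x=-10: |R|=0.3793
x=-100: |R|=0.5748
θ=5/8≥1/2 ⇒ |1+3/8x|<|1−5/8x| ∀x<0 ⇒ unbounded interval.

(−∞, 0) — no finite endpoint.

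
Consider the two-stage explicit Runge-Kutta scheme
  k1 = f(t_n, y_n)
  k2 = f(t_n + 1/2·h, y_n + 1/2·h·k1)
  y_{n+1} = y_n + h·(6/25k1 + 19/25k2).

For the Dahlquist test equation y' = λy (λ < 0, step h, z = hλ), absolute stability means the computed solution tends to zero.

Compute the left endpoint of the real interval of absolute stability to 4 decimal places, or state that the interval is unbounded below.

left endpoint -2.6316.

Test eqn y'=λy, z=hλ:
  k1=λy_n ⇒ h·k1=z·y_n;  k2=λ(1+1/2z)y_n ⇒ h·k2=z(1+1/2z)y_n
  y_{n+1}/y_n = 1 + 6/25z + 19/25z(1+1/2z) = 1 + z + 19/50z²
  so R(z) = 1 + z + 19/50z².

Find x<0 with |R(x)|<1.
x=-1.69: |R|=0.3953
R=1: x+19/50x²=0 ⇒ x=−50/19=-2.6316; min R=1−1/(4·19/50)=0.3421>−1
Confirm numerically:
  x=-2.341: |R|=0.74151 <1
  x=-2.205: |R|=0.64257 <1
  x=-1.327: |R|=0.34215 <1
  x=-3.204: |R|=1.69693 >1
  x=-3.170: |R|=1.64858 >1
  x=-2.868: |R|=1.25766 >1
So |R|<1 on (-2.6316, 0).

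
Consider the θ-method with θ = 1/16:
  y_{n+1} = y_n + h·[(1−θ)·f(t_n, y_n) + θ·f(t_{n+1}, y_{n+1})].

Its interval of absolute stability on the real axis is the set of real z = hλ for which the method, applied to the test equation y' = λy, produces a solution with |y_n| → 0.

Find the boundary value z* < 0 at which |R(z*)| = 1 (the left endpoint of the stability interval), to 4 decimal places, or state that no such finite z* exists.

Test eqn y'=λy, z=hλ:
  y_{n+1} = y_n + z·[15/16·y_n + 1/16·y_{n+1}] ⇒ (1 − 1/16z)y_{n+1} = (1 + 15/16z)y_n
  Hence R(z) = (1 + 15/16z)/(1 − 1/16z).

Find x<0 with |R(x)|<1.
x=-0.33: |R|=0.6767
R=−1: 1+15/16x = −1+1/16x ⇒ -7/8x=2 ⇒ x=2/(-7/8)=-2.2857
Confirm numerically:
  x=-2.244: |R|=0.96799 <1
  x=-1.611: |R|=0.46363 <1
  x=-1.281: |R|=0.18604 <1
  x=-1.271: |R|=0.17747 <1
  x=-2.780: |R|=1.36848 >1
  x=-2.720: |R|=1.32479 >1
  x=-2.518: |R|=1.17561 >1
So |R|<1 on (-2.2857, 0).

z* = -2.2857.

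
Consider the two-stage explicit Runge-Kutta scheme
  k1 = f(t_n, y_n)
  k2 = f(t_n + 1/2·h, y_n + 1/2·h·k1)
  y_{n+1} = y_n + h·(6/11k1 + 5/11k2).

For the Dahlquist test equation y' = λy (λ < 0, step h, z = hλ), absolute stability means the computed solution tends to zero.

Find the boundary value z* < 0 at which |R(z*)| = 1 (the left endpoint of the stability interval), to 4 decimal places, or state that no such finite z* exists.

z* = -4.4000.

On y'=λy, z=hλ:
  k1=λy_n ⇒ h·k1=z·y_n;  k2=λ(1+1/2z)y_n ⇒ h·k2=z(1+1/2z)y_n
  y_{n+1}/y_n = 1 + 6/11z + 5/11z(1+1/2z) = 1 + z + 5/22z²
  ⇒ R(z) = 1 + z + 5/22z².

Need |R(x)|<1, x<0.
x=-1.46: |R|=0.0245
R=1: x+5/22x²=0 ⇒ x=−22/5=-4.4000; min R=1−1/(4·5/22)=-0.1000>−1
Confirm numerically:
  x=-4.306: |R|=0.90801 <1
  x=-3.921: |R|=0.57315 <1
  x=-3.823: |R|=0.49867 <1
  x=-2.883: |R|=0.00602 <1
  x=-4.839: |R|=1.48280 >1
  x=-4.554: |R|=1.15939 >1
  x=-4.508: |R|=1.11065 >1
So |R|<1 on (-4.4000, 0).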